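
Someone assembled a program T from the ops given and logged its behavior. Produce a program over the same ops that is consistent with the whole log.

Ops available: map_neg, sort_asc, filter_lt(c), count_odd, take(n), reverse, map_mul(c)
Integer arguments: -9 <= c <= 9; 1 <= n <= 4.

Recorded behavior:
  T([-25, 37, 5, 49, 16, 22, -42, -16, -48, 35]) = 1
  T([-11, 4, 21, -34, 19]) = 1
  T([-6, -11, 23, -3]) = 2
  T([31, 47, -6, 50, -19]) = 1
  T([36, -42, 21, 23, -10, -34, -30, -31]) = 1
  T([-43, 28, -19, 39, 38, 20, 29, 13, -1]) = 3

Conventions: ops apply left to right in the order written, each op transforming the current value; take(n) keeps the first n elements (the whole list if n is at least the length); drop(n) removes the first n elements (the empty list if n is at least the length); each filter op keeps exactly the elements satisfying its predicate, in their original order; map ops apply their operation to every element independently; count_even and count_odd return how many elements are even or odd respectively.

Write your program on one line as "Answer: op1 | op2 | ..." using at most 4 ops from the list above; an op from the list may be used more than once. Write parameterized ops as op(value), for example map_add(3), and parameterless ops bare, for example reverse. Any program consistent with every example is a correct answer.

sort_asc | reverse | filter_lt(0) | count_odd

Check, running the answer program on each example:
  [-25, 37, 5, 49, 16, 22, -42, -16, -48, 35] -> [-48, -42, -25, -16, 5, 16, 22, 35, 37, 49] -> [49, 37, 35, 22, 16, 5, -16, -25, -42, -48] -> [-16, -25, -42, -48] -> 1
  [-11, 4, 21, -34, 19] -> [-34, -11, 4, 19, 21] -> [21, 19, 4, -11, -34] -> [-11, -34] -> 1
  [-6, -11, 23, -3] -> [-11, -6, -3, 23] -> [23, -3, -6, -11] -> [-3, -6, -11] -> 2
  [31, 47, -6, 50, -19] -> [-19, -6, 31, 47, 50] -> [50, 47, 31, -6, -19] -> [-6, -19] -> 1
  [36, -42, 21, 23, -10, -34, -30, -31] -> [-42, -34, -31, -30, -10, 21, 23, 36] -> [36, 23, 21, -10, -30, -31, -34, -42] -> [-10, -30, -31, -34, -42] -> 1
  [-43, 28, -19, 39, 38, 20, 29, 13, -1] -> [-43, -19, -1, 13, 20, 28, 29, 38, 39] -> [39, 38, 29, 28, 20, 13, -1, -19, -43] -> [-1, -19, -43] -> 3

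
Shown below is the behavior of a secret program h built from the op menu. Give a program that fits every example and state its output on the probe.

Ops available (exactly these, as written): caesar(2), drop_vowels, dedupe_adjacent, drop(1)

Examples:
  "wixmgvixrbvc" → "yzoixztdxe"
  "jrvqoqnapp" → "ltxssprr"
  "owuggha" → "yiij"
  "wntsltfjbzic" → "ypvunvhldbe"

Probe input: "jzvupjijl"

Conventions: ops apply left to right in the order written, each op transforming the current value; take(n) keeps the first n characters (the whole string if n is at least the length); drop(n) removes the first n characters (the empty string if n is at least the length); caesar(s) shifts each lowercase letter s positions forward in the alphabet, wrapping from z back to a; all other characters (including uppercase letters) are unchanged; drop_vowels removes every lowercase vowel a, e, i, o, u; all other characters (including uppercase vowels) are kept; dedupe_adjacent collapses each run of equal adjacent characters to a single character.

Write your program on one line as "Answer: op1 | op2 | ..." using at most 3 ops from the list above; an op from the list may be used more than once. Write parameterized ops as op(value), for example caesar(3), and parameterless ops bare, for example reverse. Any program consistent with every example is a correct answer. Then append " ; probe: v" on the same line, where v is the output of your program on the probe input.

drop_vowels | caesar(2) ; probe: "lbxrlln"

Check, running the answer program on each example:
  "wixmgvixrbvc" -> "wxmgvxrbvc" -> "yzoixztdxe"
  "jrvqoqnapp" -> "jrvqqnpp" -> "ltxssprr"
  "owuggha" -> "wggh" -> "yiij"
  "wntsltfjbzic" -> "wntsltfjbzc" -> "ypvunvhldbe"
  probe: "jzvupjijl" -> "jzvpjjl" -> "lbxrlln"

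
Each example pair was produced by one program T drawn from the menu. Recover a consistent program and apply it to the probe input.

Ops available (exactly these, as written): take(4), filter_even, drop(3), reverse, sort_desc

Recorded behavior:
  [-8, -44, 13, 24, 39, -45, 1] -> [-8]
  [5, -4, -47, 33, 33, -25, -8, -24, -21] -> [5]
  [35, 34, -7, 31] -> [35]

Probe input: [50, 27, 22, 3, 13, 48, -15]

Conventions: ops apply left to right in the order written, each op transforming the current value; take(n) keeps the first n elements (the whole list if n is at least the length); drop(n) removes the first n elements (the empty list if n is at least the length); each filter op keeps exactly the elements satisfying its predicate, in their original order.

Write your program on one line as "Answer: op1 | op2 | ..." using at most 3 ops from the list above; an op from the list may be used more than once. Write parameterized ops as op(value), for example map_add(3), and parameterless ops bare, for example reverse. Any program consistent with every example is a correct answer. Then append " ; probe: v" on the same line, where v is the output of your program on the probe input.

take(4) | reverse | drop(3) ; probe: [50]

Check, running the answer program on each example:
  [-8, -44, 13, 24, 39, -45, 1] -> [-8, -44, 13, 24] -> [24, 13, -44, -8] -> [-8]
  [5, -4, -47, 33, 33, -25, -8, -24, -21] -> [5, -4, -47, 33] -> [33, -47, -4, 5] -> [5]
  [35, 34, -7, 31] -> [35, 34, -7, 31] -> [31, -7, 34, 35] -> [35]
  probe: [50, 27, 22, 3, 13, 48, -15] -> [50, 27, 22, 3] -> [3, 22, 27, 50] -> [50]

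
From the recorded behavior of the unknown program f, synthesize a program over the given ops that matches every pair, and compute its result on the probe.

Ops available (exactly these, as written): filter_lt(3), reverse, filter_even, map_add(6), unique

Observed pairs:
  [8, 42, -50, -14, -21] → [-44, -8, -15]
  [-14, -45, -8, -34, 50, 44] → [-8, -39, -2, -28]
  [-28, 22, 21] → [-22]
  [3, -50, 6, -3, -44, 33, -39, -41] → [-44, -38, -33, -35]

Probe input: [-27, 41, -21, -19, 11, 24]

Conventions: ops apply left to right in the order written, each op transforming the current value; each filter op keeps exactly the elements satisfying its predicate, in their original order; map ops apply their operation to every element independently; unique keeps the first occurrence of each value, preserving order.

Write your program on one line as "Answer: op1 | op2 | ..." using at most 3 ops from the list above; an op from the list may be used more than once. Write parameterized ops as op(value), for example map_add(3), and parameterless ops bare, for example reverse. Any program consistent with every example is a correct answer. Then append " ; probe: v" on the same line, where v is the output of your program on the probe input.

map_add(6) | filter_lt(3) ; probe: [-21, -15, -13]

Check, running the answer program on each example:
  [8, 42, -50, -14, -21] -> [14, 48, -44, -8, -15] -> [-44, -8, -15]
  [-14, -45, -8, -34, 50, 44] -> [-8, -39, -2, -28, 56, 50] -> [-8, -39, -2, -28]
  [-28, 22, 21] -> [-22, 28, 27] -> [-22]
  [3, -50, 6, -3, -44, 33, -39, -41] -> [9, -44, 12, 3, -38, 39, -33, -35] -> [-44, -38, -33, -35]
  probe: [-27, 41, -21, -19, 11, 24] -> [-21, 47, -15, -13, 17, 30] -> [-21, -15, -13]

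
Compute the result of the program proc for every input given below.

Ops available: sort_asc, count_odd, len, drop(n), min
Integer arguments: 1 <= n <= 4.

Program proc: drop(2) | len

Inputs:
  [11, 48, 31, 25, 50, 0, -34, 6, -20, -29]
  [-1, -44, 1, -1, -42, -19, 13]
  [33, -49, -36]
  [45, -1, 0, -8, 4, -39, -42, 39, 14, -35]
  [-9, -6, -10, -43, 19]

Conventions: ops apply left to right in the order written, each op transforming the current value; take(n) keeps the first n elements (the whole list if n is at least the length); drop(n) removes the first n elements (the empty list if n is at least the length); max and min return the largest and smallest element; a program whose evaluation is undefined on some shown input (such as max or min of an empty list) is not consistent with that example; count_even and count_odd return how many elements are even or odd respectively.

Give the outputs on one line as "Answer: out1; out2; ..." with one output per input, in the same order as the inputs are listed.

Execution, op by op:
  [11, 48, 31, 25, 50, 0, -34, 6, -20, -29] -> [31, 25, 50, 0, -34, 6, -20, -29] -> 8
  [-1, -44, 1, -1, -42, -19, 13] -> [1, -1, -42, -19, 13] -> 5
  [33, -49, -36] -> [-36] -> 1
  [45, -1, 0, -8, 4, -39, -42, 39, 14, -35] -> [0, -8, 4, -39, -42, 39, 14, -35] -> 8
  [-9, -6, -10, -43, 19] -> [-10, -43, 19] -> 3

8; 5; 1; 8; 3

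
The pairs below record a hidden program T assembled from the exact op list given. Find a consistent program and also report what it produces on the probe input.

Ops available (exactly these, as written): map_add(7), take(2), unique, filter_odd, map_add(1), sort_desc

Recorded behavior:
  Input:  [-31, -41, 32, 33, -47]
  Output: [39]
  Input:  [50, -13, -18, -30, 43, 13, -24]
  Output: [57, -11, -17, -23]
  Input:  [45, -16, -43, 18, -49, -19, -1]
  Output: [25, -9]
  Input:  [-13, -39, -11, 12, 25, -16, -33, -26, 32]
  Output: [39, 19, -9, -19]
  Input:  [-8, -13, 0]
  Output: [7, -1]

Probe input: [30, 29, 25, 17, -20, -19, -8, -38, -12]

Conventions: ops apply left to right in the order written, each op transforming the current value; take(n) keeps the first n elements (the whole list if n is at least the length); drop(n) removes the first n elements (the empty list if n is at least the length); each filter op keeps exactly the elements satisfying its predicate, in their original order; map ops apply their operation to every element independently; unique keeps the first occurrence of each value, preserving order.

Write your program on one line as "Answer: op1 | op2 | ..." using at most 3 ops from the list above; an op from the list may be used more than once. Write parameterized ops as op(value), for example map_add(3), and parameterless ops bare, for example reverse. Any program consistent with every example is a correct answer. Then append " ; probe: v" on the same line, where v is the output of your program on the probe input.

map_add(7) | sort_desc | filter_odd ; probe: [37, -1, -5, -13, -31]

Check, running the answer program on each example:
  [-31, -41, 32, 33, -47] -> [-24, -34, 39, 40, -40] -> [40, 39, -24, -34, -40] -> [39]
  [50, -13, -18, -30, 43, 13, -24] -> [57, -6, -11, -23, 50, 20, -17] -> [57, 50, 20, -6, -11, -17, -23] -> [57, -11, -17, -23]
  [45, -16, -43, 18, -49, -19, -1] -> [52, -9, -36, 25, -42, -12, 6] -> [52, 25, 6, -9, -12, -36, -42] -> [25, -9]
  [-13, -39, -11, 12, 25, -16, -33, -26, 32] -> [-6, -32, -4, 19, 32, -9, -26, -19, 39] -> [39, 32, 19, -4, -6, -9, -19, -26, -32] -> [39, 19, -9, -19]
  [-8, -13, 0] -> [-1, -6, 7] -> [7, -1, -6] -> [7, -1]
  probe: [30, 29, 25, 17, -20, -19, -8, -38, -12] -> [37, 36, 32, 24, -13, -12, -1, -31, -5] -> [37, 36, 32, 24, -1, -5, -12, -13, -31] -> [37, -1, -5, -13, -31]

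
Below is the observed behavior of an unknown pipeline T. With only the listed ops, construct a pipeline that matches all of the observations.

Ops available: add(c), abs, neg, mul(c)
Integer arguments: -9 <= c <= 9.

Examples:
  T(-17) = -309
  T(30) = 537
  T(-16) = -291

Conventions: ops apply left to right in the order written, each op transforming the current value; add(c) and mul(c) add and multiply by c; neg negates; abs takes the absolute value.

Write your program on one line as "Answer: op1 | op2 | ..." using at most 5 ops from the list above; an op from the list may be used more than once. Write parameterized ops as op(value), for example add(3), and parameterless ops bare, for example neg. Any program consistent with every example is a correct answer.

mul(-6) | add(-2) | add(3) | mul(-3)

Check, running the answer program on each example:
  -17 -> 102 -> 100 -> 103 -> -309
  30 -> -180 -> -182 -> -179 -> 537
  -16 -> 96 -> 94 -> 97 -> -291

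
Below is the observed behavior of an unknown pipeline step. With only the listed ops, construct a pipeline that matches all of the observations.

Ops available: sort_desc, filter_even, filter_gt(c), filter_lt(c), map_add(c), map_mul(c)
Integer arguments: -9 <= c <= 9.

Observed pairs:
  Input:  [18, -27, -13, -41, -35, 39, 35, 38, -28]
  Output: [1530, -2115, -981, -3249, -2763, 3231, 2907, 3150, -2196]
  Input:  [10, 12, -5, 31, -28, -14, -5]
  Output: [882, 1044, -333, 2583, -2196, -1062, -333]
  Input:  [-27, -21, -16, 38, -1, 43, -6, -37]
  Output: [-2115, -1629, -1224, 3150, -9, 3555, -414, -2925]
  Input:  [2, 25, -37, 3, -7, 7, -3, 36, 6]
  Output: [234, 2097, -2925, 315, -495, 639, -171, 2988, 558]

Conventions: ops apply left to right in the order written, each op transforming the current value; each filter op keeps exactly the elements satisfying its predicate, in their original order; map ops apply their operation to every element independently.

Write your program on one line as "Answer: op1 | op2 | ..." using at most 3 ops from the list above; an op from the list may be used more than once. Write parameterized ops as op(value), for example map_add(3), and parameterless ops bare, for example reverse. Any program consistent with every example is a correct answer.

map_mul(9) | map_add(8) | map_mul(9)

Check, running the answer program on each example:
  [18, -27, -13, -41, -35, 39, 35, 38, -28] -> [162, -243, -117, -369, -315, 351, 315, 342, -252] -> [170, -235, -109, -361, -307, 359, 323, 350, -244] -> [1530, -2115, -981, -3249, -2763, 3231, 2907, 3150, -2196]
  [10, 12, -5, 31, -28, -14, -5] -> [90, 108, -45, 279, -252, -126, -45] -> [98, 116, -37, 287, -244, -118, -37] -> [882, 1044, -333, 2583, -2196, -1062, -333]
  [-27, -21, -16, 38, -1, 43, -6, -37] -> [-243, -189, -144, 342, -9, 387, -54, -333] -> [-235, -181, -136, 350, -1, 395, -46, -325] -> [-2115, -1629, -1224, 3150, -9, 3555, -414, -2925]
  [2, 25, -37, 3, -7, 7, -3, 36, 6] -> [18, 225, -333, 27, -63, 63, -27, 324, 54] -> [26, 233, -325, 35, -55, 71, -19, 332, 62] -> [234, 2097, -2925, 315, -495, 639, -171, 2988, 558]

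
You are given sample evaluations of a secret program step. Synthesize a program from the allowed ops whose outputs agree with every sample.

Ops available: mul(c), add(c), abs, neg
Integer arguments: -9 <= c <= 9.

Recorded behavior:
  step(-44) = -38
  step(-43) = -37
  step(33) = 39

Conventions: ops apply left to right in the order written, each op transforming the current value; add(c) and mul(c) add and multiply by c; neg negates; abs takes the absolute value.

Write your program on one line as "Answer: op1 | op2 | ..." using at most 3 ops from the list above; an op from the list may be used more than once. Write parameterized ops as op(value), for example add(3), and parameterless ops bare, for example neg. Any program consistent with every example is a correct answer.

add(3) | add(3)

Check, running the answer program on each example:
  -44 -> -41 -> -38
  -43 -> -40 -> -37
  33 -> 36 -> 39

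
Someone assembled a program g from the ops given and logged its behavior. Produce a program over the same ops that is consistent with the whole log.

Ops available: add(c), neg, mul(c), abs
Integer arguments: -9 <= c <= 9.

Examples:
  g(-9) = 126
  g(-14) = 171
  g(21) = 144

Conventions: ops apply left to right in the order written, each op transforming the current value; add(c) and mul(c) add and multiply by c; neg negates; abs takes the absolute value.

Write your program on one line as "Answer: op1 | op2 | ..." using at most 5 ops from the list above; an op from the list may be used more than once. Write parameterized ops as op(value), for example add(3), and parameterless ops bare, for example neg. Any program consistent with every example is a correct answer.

neg | add(5) | neg | mul(-9) | abs

Check, running the answer program on each example:
  -9 -> 9 -> 14 -> -14 -> 126 -> 126
  -14 -> 14 -> 19 -> -19 -> 171 -> 171
  21 -> -21 -> -16 -> 16 -> -144 -> 144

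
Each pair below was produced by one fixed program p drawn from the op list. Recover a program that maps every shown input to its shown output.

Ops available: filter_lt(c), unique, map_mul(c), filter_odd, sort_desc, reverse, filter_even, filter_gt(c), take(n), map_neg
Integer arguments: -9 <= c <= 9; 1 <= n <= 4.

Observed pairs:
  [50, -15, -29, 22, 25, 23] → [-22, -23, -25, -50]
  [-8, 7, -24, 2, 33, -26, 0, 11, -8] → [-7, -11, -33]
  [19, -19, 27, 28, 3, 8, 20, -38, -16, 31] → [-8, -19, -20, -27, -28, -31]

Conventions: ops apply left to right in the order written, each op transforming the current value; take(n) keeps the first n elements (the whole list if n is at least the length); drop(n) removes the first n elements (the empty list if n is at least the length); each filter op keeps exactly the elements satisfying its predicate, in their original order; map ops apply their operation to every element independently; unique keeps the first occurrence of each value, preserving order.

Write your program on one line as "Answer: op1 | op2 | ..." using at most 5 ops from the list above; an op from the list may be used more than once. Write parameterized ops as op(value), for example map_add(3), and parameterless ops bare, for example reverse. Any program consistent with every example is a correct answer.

sort_desc | map_neg | reverse | filter_lt(-5)

Check, running the answer program on each example:
  [50, -15, -29, 22, 25, 23] -> [50, 25, 23, 22, -15, -29] -> [-50, -25, -23, -22, 15, 29] -> [29, 15, -22, -23, -25, -50] -> [-22, -23, -25, -50]
  [-8, 7, -24, 2, 33, -26, 0, 11, -8] -> [33, 11, 7, 2, 0, -8, -8, -24, -26] -> [-33, -11, -7, -2, 0, 8, 8, 24, 26] -> [26, 24, 8, 8, 0, -2, -7, -11, -33] -> [-7, -11, -33]
  [19, -19, 27, 28, 3, 8, 20, -38, -16, 31] -> [31, 28, 27, 20, 19, 8, 3, -16, -19, -38] -> [-31, -28, -27, -20, -19, -8, -3, 16, 19, 38] -> [38, 19, 16, -3, -8, -19, -20, -27, -28, -31] -> [-8, -19, -20, -27, -28, -31]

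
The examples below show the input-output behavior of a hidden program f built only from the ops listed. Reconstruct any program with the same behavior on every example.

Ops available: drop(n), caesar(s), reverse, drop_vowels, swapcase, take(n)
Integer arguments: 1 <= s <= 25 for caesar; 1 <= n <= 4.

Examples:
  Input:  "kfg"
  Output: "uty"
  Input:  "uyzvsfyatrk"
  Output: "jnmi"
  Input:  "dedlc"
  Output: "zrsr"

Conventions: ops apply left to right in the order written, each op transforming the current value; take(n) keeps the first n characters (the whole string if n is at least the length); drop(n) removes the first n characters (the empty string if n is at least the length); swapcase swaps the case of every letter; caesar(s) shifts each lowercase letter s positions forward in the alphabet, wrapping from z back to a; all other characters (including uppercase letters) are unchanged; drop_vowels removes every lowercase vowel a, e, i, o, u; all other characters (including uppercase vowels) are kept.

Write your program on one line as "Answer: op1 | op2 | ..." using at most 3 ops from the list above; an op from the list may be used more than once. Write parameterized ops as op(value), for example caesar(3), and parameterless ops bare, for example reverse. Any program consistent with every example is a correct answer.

take(4) | caesar(14) | reverse

Check, running the answer program on each example:
  "kfg" -> "kfg" -> "ytu" -> "uty"
  "uyzvsfyatrk" -> "uyzv" -> "imnj" -> "jnmi"
  "dedlc" -> "dedl" -> "rsrz" -> "zrsr"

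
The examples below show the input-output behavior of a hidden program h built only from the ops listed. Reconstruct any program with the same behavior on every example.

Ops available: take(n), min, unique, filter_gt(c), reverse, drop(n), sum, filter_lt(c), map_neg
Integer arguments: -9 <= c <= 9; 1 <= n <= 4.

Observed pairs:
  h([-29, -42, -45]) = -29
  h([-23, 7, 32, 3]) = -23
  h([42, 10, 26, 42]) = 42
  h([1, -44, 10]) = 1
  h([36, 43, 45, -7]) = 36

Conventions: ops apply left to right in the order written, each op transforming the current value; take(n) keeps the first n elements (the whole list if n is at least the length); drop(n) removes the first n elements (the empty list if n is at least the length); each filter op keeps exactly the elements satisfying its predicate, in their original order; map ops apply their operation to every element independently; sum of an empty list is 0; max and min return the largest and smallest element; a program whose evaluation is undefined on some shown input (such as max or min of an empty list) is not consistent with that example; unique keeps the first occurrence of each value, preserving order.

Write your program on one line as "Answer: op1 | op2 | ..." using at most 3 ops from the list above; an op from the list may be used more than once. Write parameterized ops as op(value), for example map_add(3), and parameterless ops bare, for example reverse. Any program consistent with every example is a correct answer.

take(1) | sum

Check, running the answer program on each example:
  [-29, -42, -45] -> [-29] -> -29
  [-23, 7, 32, 3] -> [-23] -> -23
  [42, 10, 26, 42] -> [42] -> 42
  [1, -44, 10] -> [1] -> 1
  [36, 43, 45, -7] -> [36] -> 36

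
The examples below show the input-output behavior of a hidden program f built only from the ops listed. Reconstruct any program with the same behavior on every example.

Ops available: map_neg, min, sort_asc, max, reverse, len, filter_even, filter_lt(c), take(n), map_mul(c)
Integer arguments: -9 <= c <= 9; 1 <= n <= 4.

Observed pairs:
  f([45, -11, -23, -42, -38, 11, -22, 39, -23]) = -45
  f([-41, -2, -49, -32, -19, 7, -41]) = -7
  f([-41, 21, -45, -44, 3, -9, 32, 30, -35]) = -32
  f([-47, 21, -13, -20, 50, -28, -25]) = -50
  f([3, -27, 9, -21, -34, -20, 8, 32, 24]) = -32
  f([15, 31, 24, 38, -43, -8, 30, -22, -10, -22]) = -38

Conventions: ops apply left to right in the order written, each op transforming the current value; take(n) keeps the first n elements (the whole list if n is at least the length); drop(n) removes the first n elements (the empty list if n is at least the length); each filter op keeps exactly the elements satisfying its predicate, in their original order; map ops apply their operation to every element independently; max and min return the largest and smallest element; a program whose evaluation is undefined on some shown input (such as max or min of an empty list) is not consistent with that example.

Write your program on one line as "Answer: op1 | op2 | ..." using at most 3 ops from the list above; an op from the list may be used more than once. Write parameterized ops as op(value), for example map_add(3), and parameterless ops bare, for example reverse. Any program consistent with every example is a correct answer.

map_neg | min

Check, running the answer program on each example:
  [45, -11, -23, -42, -38, 11, -22, 39, -23] -> [-45, 11, 23, 42, 38, -11, 22, -39, 23] -> -45
  [-41, -2, -49, -32, -19, 7, -41] -> [41, 2, 49, 32, 19, -7, 41] -> -7
  [-41, 21, -45, -44, 3, -9, 32, 30, -35] -> [41, -21, 45, 44, -3, 9, -32, -30, 35] -> -32
  [-47, 21, -13, -20, 50, -28, -25] -> [47, -21, 13, 20, -50, 28, 25] -> -50
  [3, -27, 9, -21, -34, -20, 8, 32, 24] -> [-3, 27, -9, 21, 34, 20, -8, -32, -24] -> -32
  [15, 31, 24, 38, -43, -8, 30, -22, -10, -22] -> [-15, -31, -24, -38, 43, 8, -30, 22, 10, 22] -> -38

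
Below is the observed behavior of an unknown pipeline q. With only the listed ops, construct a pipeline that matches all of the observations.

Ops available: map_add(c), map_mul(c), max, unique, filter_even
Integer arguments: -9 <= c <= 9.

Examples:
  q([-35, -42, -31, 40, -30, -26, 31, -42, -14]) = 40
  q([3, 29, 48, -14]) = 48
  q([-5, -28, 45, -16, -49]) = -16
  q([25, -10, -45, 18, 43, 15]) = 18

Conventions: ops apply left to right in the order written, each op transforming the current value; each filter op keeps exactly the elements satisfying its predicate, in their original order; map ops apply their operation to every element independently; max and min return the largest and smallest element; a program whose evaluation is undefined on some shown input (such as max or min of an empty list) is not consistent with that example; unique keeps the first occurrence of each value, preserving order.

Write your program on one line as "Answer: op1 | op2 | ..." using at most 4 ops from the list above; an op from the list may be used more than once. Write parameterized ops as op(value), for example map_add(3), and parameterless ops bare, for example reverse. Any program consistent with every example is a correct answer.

unique | filter_even | max

Check, running the answer program on each example:
  [-35, -42, -31, 40, -30, -26, 31, -42, -14] -> [-35, -42, -31, 40, -30, -26, 31, -14] -> [-42, 40, -30, -26, -14] -> 40
  [3, 29, 48, -14] -> [3, 29, 48, -14] -> [48, -14] -> 48
  [-5, -28, 45, -16, -49] -> [-5, -28, 45, -16, -49] -> [-28, -16] -> -16
  [25, -10, -45, 18, 43, 15] -> [25, -10, -45, 18, 43, 15] -> [-10, 18] -> 18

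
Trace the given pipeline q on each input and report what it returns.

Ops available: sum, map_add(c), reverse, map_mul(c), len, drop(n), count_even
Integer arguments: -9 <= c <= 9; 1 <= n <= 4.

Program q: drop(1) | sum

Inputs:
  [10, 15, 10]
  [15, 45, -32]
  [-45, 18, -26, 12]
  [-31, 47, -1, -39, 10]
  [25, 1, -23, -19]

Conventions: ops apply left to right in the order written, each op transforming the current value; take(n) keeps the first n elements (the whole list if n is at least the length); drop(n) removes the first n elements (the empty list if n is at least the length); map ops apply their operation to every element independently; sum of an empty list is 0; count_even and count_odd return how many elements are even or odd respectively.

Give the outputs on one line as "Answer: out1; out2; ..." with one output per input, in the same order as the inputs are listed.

25; 13; 4; 17; -41

Execution, op by op:
  [10, 15, 10] -> [15, 10] -> 25
  [15, 45, -32] -> [45, -32] -> 13
  [-45, 18, -26, 12] -> [18, -26, 12] -> 4
  [-31, 47, -1, -39, 10] -> [47, -1, -39, 10] -> 17
  [25, 1, -23, -19] -> [1, -23, -19] -> -41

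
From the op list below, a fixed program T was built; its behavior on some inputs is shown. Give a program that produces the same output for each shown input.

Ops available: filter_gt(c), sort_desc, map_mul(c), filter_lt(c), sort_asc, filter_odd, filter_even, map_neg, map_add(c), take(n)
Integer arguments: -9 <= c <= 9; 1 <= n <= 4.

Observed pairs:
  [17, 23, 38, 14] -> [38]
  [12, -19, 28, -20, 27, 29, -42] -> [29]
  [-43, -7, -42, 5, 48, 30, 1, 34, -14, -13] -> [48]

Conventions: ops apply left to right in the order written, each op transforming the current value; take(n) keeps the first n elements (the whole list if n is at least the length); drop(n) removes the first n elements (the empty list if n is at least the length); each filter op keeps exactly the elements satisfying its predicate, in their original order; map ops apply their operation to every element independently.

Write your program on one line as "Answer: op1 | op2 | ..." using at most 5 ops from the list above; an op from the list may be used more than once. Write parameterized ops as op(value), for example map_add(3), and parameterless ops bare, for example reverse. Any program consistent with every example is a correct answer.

map_neg | sort_asc | take(4) | take(1) | map_neg

Check, running the answer program on each example:
  [17, 23, 38, 14] -> [-17, -23, -38, -14] -> [-38, -23, -17, -14] -> [-38, -23, -17, -14] -> [-38] -> [38]
  [12, -19, 28, -20, 27, 29, -42] -> [-12, 19, -28, 20, -27, -29, 42] -> [-29, -28, -27, -12, 19, 20, 42] -> [-29, -28, -27, -12] -> [-29] -> [29]
  [-43, -7, -42, 5, 48, 30, 1, 34, -14, -13] -> [43, 7, 42, -5, -48, -30, -1, -34, 14, 13] -> [-48, -34, -30, -5, -1, 7, 13, 14, 42, 43] -> [-48, -34, -30, -5] -> [-48] -> [48]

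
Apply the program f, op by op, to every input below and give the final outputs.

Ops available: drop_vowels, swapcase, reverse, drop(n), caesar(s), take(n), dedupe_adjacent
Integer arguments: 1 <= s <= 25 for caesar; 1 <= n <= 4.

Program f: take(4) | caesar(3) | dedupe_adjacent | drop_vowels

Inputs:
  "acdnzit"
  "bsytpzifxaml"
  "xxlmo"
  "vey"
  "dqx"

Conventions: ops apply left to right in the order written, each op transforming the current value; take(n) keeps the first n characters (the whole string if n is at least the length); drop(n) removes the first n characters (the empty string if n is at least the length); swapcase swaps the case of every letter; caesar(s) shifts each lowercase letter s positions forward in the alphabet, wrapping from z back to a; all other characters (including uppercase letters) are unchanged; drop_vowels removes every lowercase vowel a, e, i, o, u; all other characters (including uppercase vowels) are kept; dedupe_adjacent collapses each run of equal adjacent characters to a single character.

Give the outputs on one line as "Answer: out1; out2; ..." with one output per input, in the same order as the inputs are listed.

"dfgq"; "vbw"; "p"; "yhb"; "gt"

Execution, op by op:
  "acdnzit" -> "acdn" -> "dfgq" -> "dfgq" -> "dfgq"
  "bsytpzifxaml" -> "bsyt" -> "evbw" -> "evbw" -> "vbw"
  "xxlmo" -> "xxlm" -> "aaop" -> "aop" -> "p"
  "vey" -> "vey" -> "yhb" -> "yhb" -> "yhb"
  "dqx" -> "dqx" -> "gta" -> "gta" -> "gt"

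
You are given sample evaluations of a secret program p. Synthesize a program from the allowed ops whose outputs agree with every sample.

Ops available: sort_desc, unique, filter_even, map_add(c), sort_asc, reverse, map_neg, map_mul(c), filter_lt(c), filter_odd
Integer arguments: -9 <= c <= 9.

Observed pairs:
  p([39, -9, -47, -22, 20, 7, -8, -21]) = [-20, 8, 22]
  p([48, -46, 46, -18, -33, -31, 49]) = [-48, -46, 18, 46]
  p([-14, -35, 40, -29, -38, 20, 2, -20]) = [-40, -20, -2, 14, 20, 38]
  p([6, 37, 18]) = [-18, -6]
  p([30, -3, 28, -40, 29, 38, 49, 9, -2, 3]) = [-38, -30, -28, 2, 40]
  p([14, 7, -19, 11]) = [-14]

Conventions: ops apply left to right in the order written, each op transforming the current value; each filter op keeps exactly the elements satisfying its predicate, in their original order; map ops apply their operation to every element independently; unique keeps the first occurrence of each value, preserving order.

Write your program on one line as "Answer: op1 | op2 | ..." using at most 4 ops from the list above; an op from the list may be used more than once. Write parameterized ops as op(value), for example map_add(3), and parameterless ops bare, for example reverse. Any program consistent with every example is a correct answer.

sort_asc | map_mul(-1) | reverse | filter_even

Check, running the answer program on each example:
  [39, -9, -47, -22, 20, 7, -8, -21] -> [-47, -22, -21, -9, -8, 7, 20, 39] -> [47, 22, 21, 9, 8, -7, -20, -39] -> [-39, -20, -7, 8, 9, 21, 22, 47] -> [-20, 8, 22]
  [48, -46, 46, -18, -33, -31, 49] -> [-46, -33, -31, -18, 46, 48, 49] -> [46, 33, 31, 18, -46, -48, -49] -> [-49, -48, -46, 18, 31, 33, 46] -> [-48, -46, 18, 46]
  [-14, -35, 40, -29, -38, 20, 2, -20] -> [-38, -35, -29, -20, -14, 2, 20, 40] -> [38, 35, 29, 20, 14, -2, -20, -40] -> [-40, -20, -2, 14, 20, 29, 35, 38] -> [-40, -20, -2, 14, 20, 38]
  [6, 37, 18] -> [6, 18, 37] -> [-6, -18, -37] -> [-37, -18, -6] -> [-18, -6]
  [30, -3, 28, -40, 29, 38, 49, 9, -2, 3] -> [-40, -3, -2, 3, 9, 28, 29, 30, 38, 49] -> [40, 3, 2, -3, -9, -28, -29, -30, -38, -49] -> [-49, -38, -30, -29, -28, -9, -3, 2, 3, 40] -> [-38, -30, -28, 2, 40]
  [14, 7, -19, 11] -> [-19, 7, 11, 14] -> [19, -7, -11, -14] -> [-14, -11, -7, 19] -> [-14]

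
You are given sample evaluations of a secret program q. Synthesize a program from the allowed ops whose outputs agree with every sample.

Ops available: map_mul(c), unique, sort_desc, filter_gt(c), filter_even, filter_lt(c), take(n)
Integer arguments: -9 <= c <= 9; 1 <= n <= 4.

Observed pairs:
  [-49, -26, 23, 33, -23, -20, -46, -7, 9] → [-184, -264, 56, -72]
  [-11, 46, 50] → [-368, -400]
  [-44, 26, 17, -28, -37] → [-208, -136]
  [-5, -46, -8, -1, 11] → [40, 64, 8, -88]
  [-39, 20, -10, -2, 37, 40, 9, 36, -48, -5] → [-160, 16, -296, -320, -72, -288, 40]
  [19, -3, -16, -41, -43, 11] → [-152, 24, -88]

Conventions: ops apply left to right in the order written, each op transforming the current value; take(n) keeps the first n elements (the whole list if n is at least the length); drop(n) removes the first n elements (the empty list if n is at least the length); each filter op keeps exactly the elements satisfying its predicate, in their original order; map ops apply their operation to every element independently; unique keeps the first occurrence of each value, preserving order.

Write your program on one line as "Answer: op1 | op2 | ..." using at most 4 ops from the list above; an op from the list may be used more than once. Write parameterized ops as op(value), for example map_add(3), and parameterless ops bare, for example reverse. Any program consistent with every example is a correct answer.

map_mul(-1) | filter_lt(9) | map_mul(-4) | map_mul(-2)

Check, running the answer program on each example:
  [-49, -26, 23, 33, -23, -20, -46, -7, 9] -> [49, 26, -23, -33, 23, 20, 46, 7, -9] -> [-23, -33, 7, -9] -> [92, 132, -28, 36] -> [-184, -264, 56, -72]
  [-11, 46, 50] -> [11, -46, -50] -> [-46, -50] -> [184, 200] -> [-368, -400]
  [-44, 26, 17, -28, -37] -> [44, -26, -17, 28, 37] -> [-26, -17] -> [104, 68] -> [-208, -136]
  [-5, -46, -8, -1, 11] -> [5, 46, 8, 1, -11] -> [5, 8, 1, -11] -> [-20, -32, -4, 44] -> [40, 64, 8, -88]
  [-39, 20, -10, -2, 37, 40, 9, 36, -48, -5] -> [39, -20, 10, 2, -37, -40, -9, -36, 48, 5] -> [-20, 2, -37, -40, -9, -36, 5] -> [80, -8, 148, 160, 36, 144, -20] -> [-160, 16, -296, -320, -72, -288, 40]
  [19, -3, -16, -41, -43, 11] -> [-19, 3, 16, 41, 43, -11] -> [-19, 3, -11] -> [76, -12, 44] -> [-152, 24, -88]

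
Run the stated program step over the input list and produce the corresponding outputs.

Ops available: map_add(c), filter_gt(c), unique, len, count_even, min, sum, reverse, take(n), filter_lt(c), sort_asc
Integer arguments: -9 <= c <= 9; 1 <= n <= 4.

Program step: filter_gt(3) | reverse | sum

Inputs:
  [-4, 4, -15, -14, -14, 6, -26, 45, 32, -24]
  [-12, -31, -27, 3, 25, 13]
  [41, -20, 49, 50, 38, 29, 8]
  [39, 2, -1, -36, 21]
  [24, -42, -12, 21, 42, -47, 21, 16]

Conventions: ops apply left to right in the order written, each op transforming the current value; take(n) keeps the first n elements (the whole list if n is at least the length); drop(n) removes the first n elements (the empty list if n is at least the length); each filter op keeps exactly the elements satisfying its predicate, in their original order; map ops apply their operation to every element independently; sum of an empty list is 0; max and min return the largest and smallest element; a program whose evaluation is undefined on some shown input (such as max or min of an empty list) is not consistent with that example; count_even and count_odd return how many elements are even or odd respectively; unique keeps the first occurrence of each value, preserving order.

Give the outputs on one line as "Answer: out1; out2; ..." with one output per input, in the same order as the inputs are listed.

87; 38; 215; 60; 124

Execution, op by op:
  [-4, 4, -15, -14, -14, 6, -26, 45, 32, -24] -> [4, 6, 45, 32] -> [32, 45, 6, 4] -> 87
  [-12, -31, -27, 3, 25, 13] -> [25, 13] -> [13, 25] -> 38
  [41, -20, 49, 50, 38, 29, 8] -> [41, 49, 50, 38, 29, 8] -> [8, 29, 38, 50, 49, 41] -> 215
  [39, 2, -1, -36, 21] -> [39, 21] -> [21, 39] -> 60
  [24, -42, -12, 21, 42, -47, 21, 16] -> [24, 21, 42, 21, 16] -> [16, 21, 42, 21, 24] -> 124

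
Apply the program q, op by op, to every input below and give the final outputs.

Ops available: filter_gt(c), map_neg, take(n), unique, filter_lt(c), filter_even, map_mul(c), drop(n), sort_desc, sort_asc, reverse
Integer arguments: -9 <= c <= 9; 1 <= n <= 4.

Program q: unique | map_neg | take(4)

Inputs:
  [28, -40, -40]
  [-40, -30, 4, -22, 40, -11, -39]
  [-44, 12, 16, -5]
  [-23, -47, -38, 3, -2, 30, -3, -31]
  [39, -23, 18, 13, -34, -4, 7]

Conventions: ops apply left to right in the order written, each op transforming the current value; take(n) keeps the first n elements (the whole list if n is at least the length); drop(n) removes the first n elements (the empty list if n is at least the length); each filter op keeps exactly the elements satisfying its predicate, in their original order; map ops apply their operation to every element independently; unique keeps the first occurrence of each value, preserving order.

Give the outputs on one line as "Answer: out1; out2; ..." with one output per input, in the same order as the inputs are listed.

[-28, 40]; [40, 30, -4, 22]; [44, -12, -16, 5]; [23, 47, 38, -3]; [-39, 23, -18, -13]

Execution, op by op:
  [28, -40, -40] -> [28, -40] -> [-28, 40] -> [-28, 40]
  [-40, -30, 4, -22, 40, -11, -39] -> [-40, -30, 4, -22, 40, -11, -39] -> [40, 30, -4, 22, -40, 11, 39] -> [40, 30, -4, 22]
  [-44, 12, 16, -5] -> [-44, 12, 16, -5] -> [44, -12, -16, 5] -> [44, -12, -16, 5]
  [-23, -47, -38, 3, -2, 30, -3, -31] -> [-23, -47, -38, 3, -2, 30, -3, -31] -> [23, 47, 38, -3, 2, -30, 3, 31] -> [23, 47, 38, -3]
  [39, -23, 18, 13, -34, -4, 7] -> [39, -23, 18, 13, -34, -4, 7] -> [-39, 23, -18, -13, 34, 4, -7] -> [-39, 23, -18, -13]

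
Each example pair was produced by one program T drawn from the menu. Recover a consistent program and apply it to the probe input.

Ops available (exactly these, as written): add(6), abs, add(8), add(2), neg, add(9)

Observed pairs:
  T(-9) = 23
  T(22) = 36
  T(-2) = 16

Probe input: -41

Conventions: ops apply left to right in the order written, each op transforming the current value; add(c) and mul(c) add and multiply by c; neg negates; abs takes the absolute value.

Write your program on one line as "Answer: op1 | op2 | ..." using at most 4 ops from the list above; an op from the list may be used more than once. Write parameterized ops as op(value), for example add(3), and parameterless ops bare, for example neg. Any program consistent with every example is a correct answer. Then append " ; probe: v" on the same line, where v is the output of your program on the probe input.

abs | add(8) | add(6) ; probe: 55

Check, running the answer program on each example:
  -9 -> 9 -> 17 -> 23
  22 -> 22 -> 30 -> 36
  -2 -> 2 -> 10 -> 16
  probe: -41 -> 41 -> 49 -> 55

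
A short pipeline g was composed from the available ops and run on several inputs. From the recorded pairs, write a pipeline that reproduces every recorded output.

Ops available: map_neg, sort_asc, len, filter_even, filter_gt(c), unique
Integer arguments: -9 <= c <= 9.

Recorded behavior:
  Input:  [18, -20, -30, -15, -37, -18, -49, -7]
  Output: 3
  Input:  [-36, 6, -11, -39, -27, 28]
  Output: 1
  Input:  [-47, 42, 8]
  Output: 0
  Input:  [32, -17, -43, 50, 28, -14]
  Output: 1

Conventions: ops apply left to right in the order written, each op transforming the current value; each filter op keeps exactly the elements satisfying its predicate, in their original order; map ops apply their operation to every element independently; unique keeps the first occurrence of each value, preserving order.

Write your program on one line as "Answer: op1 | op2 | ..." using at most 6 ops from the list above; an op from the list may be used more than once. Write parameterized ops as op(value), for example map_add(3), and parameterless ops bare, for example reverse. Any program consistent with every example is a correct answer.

filter_even | sort_asc | map_neg | filter_gt(-5) | map_neg | len

Check, running the answer program on each example:
  [18, -20, -30, -15, -37, -18, -49, -7] -> [18, -20, -30, -18] -> [-30, -20, -18, 18] -> [30, 20, 18, -18] -> [30, 20, 18] -> [-30, -20, -18] -> 3
  [-36, 6, -11, -39, -27, 28] -> [-36, 6, 28] -> [-36, 6, 28] -> [36, -6, -28] -> [36] -> [-36] -> 1
  [-47, 42, 8] -> [42, 8] -> [8, 42] -> [-8, -42] -> [] -> [] -> 0
  [32, -17, -43, 50, 28, -14] -> [32, 50, 28, -14] -> [-14, 28, 32, 50] -> [14, -28, -32, -50] -> [14] -> [-14] -> 1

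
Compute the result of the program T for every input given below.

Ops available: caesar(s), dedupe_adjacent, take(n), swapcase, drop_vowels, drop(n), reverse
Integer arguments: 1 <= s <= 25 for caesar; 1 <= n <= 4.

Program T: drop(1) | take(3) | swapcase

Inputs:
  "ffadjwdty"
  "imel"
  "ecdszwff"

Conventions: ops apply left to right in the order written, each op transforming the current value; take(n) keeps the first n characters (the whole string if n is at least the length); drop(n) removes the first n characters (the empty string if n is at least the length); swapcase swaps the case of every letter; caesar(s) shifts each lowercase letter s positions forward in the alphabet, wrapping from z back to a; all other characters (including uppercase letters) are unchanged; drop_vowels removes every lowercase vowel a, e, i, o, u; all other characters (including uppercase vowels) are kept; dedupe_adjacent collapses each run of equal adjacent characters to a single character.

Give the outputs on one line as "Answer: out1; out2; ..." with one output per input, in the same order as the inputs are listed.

Execution, op by op:
  "ffadjwdty" -> "fadjwdty" -> "fad" -> "FAD"
  "imel" -> "mel" -> "mel" -> "MEL"
  "ecdszwff" -> "cdszwff" -> "cds" -> "CDS"

"FAD"; "MEL"; "CDS"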